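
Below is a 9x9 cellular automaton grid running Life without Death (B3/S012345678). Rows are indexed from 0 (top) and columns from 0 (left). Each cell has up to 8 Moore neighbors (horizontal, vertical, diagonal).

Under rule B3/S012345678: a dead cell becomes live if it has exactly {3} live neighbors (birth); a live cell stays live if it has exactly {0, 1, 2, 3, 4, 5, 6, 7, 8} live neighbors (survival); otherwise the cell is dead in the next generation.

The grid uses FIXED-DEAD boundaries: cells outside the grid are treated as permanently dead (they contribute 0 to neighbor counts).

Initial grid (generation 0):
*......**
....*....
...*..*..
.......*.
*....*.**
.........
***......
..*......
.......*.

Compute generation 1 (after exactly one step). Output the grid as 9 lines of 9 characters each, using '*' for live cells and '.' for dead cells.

Answer: *......**
....*..*.
...*..*..
.......**
*....****
*........
***......
..*......
.......*.

Derivation:
Simulating step by step:
Generation 0 (given above): 16 live cells
Generation 1: 20 live cells
(generation 1 grid is the final answer)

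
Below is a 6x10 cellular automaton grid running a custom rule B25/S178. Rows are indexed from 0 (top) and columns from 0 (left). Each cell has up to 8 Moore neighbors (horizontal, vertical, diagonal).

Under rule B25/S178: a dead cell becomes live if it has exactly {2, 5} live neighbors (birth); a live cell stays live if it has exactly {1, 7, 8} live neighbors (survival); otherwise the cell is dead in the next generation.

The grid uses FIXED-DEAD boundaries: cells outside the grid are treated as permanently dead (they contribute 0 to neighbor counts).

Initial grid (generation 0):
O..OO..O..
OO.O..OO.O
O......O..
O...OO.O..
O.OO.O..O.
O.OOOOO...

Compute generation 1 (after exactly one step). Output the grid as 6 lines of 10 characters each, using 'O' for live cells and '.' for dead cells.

Simulating step by step:
Generation 0 (given above): 27 live cells
Generation 1: 11 live cells
(generation 1 grid is the final answer)

Answer: .....O....
.....O....
..OO..O...
..O.......
.O....O.O.
O......O..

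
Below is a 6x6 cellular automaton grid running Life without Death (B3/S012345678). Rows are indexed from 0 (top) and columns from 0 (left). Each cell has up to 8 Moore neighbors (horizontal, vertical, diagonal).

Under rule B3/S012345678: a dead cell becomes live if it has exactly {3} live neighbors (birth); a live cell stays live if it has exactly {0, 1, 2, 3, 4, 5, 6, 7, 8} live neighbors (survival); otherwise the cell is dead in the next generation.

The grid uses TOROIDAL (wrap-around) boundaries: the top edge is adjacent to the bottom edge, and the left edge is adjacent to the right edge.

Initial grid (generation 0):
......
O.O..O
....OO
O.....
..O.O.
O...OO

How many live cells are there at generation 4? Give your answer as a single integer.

Simulating step by step:
Generation 0 (given above): 11 live cells
Generation 1: 21 live cells
.O..O.
O.O.OO
.O..OO
O..OO.
OOOOO.
O..OOO
Generation 2: 23 live cells
.OO.O.
O.O.OO
.OO.OO
O..OO.
OOOOO.
O..OOO
Generation 3: 23 live cells
.OO.O.
O.O.OO
.OO.OO
O..OO.
OOOOO.
O..OOO
Generation 4: 23 live cells
.OO.O.
O.O.OO
.OO.OO
O..OO.
OOOOO.
O..OOO
Population at generation 4: 23

Answer: 23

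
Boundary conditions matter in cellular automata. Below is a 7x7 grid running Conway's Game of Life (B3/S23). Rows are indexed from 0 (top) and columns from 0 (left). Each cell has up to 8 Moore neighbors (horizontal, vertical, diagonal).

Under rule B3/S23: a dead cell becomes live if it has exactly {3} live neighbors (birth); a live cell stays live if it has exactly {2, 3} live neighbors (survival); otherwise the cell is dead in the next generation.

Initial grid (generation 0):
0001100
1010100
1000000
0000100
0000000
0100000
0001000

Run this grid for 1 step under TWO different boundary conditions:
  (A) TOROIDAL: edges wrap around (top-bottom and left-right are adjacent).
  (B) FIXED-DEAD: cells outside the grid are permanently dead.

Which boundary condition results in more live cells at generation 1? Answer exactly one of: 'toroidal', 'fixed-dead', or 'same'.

Answer: toroidal

Derivation:
Under TOROIDAL boundary, generation 1:
0010100
0100100
0101000
0000000
0000000
0000000
0011100
Population = 9

Under FIXED-DEAD boundary, generation 1:
0001100
0100100
0101000
0000000
0000000
0000000
0000000
Population = 6

Comparison: toroidal=9, fixed-dead=6 -> toroidal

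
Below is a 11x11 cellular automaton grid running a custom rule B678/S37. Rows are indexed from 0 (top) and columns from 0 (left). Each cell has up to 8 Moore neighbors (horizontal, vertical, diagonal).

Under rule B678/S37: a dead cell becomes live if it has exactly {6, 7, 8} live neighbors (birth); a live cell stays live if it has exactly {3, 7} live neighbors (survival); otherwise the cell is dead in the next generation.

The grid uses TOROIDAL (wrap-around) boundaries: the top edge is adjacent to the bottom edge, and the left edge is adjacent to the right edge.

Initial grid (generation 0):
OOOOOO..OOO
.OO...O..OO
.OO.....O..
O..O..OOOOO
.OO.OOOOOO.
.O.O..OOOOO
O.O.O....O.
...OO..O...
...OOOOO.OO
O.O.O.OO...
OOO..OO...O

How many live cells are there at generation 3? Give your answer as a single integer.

Answer: 0

Derivation:
Simulating step by step:
Generation 0 (given above): 64 live cells
Generation 1: 19 live cells
OO..O......
O..........
.........O.
O..O......O
.O..O....OO
...........
..O.O....O.
...........
...........
..O..O.....
.O.O.......
Generation 2: 5 live cells
OO.........
...........
...........
O..........
..........O
...........
...........
...........
...........
...........
.O.........
Generation 3: 0 live cells
...........
...........
...........
...........
...........
...........
...........
...........
...........
...........
...........
Population at generation 3: 0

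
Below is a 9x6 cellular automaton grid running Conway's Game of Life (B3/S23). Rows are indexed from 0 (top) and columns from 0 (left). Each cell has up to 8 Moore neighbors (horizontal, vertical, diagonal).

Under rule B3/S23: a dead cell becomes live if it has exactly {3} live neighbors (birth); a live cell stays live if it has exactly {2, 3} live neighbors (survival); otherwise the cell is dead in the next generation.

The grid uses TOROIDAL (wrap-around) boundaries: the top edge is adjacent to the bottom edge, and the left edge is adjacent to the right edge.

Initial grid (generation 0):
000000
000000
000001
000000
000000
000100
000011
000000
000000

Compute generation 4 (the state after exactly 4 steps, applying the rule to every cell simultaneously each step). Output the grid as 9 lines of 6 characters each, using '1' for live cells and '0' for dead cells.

Answer: 000000
000000
000000
000000
000000
000000
000000
000000
000000

Derivation:
Simulating step by step:
Generation 0 (given above): 4 live cells
Generation 1: 2 live cells
000000
000000
000000
000000
000000
000010
000010
000000
000000
Generation 2: 0 live cells
000000
000000
000000
000000
000000
000000
000000
000000
000000
Generation 3: 0 live cells
000000
000000
000000
000000
000000
000000
000000
000000
000000
Generation 4: 0 live cells
(generation 4 grid is the final answer)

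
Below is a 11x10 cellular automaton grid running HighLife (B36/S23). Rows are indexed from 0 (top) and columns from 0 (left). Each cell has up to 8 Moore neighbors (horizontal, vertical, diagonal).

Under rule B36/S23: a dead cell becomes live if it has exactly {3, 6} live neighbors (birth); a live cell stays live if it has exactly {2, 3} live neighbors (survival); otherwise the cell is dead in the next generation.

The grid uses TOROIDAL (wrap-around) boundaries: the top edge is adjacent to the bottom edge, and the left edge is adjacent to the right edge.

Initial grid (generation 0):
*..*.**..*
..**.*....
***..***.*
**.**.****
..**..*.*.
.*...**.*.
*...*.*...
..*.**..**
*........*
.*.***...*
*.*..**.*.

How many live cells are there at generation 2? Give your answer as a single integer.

Simulating step by step:
Generation 0 (given above): 51 live cells
Generation 1: 42 live cells
*..*...*.*
...*..***.
..........
..*.*.....
...*......
.****.*..*
**.****.*.
.*.***..*.
.**.......
.******.*.
..*.*..**.
Generation 2: 35 live cells
..***...**
......****
...*...*..
...*......
.*...*....
.*....**.*
......*.*.
..*...**.*
*..**.**..
....***.*.
*..*......
Population at generation 2: 35

Answer: 35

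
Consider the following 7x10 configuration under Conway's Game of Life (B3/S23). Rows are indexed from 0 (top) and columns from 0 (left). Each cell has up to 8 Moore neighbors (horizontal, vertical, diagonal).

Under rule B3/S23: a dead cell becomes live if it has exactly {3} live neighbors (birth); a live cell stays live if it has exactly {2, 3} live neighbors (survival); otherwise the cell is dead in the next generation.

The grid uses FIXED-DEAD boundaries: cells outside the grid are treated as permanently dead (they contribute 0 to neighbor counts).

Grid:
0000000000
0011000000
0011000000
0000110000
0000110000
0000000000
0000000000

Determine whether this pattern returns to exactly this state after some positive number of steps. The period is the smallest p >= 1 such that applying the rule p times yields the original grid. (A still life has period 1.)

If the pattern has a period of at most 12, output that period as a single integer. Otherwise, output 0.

Simulating and comparing each generation to the original:
Gen 0 (original, given above): 8 live cells
Gen 1: 6 live cells, differs from original
Gen 2: 8 live cells, MATCHES original -> period = 2

Answer: 2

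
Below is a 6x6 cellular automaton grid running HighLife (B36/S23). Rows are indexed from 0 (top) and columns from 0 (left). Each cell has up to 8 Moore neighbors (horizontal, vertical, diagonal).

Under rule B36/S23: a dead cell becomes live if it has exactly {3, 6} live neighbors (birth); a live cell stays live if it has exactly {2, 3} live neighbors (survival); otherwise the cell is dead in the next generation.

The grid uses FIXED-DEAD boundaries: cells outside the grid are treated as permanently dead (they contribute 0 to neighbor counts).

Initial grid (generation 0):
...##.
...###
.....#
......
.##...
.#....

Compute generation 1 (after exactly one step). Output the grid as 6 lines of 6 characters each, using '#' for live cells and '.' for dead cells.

Simulating step by step:
Generation 0 (given above): 9 live cells
Generation 1: 9 live cells
(generation 1 grid is the final answer)

Answer: ...#.#
...#.#
.....#
......
.##...
.##...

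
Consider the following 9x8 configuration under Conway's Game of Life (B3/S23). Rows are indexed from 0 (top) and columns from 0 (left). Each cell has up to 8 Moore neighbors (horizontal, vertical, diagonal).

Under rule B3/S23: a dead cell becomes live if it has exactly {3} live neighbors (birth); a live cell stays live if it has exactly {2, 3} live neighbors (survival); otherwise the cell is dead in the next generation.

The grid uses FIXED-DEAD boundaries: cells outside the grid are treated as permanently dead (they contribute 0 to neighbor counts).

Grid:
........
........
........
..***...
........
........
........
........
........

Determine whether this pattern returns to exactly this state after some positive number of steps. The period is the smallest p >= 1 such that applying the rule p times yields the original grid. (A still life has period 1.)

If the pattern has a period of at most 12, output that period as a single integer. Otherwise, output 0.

Simulating and comparing each generation to the original:
Gen 0 (original, given above): 3 live cells
Gen 1: 3 live cells, differs from original
Gen 2: 3 live cells, MATCHES original -> period = 2

Answer: 2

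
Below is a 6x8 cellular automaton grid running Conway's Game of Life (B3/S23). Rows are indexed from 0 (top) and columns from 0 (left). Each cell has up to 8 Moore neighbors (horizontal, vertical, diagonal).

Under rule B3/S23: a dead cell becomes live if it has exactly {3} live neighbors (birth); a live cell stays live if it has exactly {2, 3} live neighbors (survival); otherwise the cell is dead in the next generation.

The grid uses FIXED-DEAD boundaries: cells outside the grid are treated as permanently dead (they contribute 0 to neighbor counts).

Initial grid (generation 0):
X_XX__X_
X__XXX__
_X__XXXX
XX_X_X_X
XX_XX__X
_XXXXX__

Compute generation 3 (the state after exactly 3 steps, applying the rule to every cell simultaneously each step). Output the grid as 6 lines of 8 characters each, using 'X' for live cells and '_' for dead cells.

Answer: _X______
_X____XX
______XX
________
________
________

Derivation:
Simulating step by step:
Generation 0 (given above): 28 live cells
Generation 1: 13 live cells
_XXX_X__
X______X
_X_____X
___X___X
________
XX___X__
Generation 2: 6 live cells
_XX_____
X_____X_
______XX
________
________
________
Generation 3: 6 live cells
(generation 3 grid is the final answer)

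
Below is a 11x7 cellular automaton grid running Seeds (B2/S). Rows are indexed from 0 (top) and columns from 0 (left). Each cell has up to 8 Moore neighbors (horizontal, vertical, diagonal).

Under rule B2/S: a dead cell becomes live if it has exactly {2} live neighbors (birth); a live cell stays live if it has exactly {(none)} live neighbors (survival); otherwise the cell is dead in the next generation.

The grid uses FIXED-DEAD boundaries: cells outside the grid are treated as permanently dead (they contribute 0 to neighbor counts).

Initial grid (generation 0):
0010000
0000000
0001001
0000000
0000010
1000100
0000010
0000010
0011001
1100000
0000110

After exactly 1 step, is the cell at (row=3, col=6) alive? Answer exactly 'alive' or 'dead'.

Answer: alive

Derivation:
Simulating step by step:
Generation 0 (given above): 15 live cells
Generation 1: 16 live cells
0000000
0011000
0000000
0000111
0000100
0000001
0000001
0011000
1000110
0000001
1100000

Cell (3,6) at generation 1: 1 -> alive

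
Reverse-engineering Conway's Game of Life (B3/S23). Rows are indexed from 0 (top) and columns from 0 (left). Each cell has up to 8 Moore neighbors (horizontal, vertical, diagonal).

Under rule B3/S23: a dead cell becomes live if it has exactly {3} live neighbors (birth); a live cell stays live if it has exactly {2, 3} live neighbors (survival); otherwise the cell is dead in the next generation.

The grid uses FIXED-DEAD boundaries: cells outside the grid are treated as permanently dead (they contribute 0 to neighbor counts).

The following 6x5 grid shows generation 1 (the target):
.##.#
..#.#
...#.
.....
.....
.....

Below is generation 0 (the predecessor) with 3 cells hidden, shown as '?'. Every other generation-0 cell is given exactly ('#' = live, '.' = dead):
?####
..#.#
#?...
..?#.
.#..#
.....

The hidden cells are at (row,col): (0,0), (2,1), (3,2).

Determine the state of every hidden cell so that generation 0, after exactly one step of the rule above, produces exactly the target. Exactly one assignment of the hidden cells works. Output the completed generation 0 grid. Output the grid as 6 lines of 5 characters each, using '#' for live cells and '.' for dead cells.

Answer: .####
..#.#
#....
...#.
.#..#
.....

Derivation:
Hidden generation-0 cells (in order): (0,0), (2,1), (3,2).
A hidden cell only influences target cells in its own 3x3 neighborhood. Try each of the 2^3 = 8 assignments, step the completed generation 0 forward once under B3/S23, and compare with the target:
  (0,0)=. (2,1)=. (3,2)=. -> step reproduces the target at every cell -> ACCEPT
  (0,0)=. (2,1)=. (3,2)=# -> step gives (2,1)='#' but target has '.' -> reject
  (0,0)=. (2,1)=# (3,2)=. -> step gives (1,0)='#' but target has '.' -> reject
  (0,0)=. (2,1)=# (3,2)=# -> step gives (1,0)='#' but target has '.' -> reject
  (0,0)=# (2,1)=. (3,2)=. -> step gives (1,0)='#' but target has '.' -> reject
  (0,0)=# (2,1)=. (3,2)=# -> step gives (1,0)='#' but target has '.' -> reject
  (0,0)=# (2,1)=# (3,2)=. -> step gives (1,2)='.' but target has '#' -> reject
  (0,0)=# (2,1)=# (3,2)=# -> step gives (1,2)='.' but target has '#' -> reject
Unique solution: (0,0)=dead, (2,1)=dead, (3,2)=dead.
Check: live-neighbor counts of every cell in the completed generation 0:
12342
24352
02232
22212
10221
11111
Applying B3/S23 to generation 0 with these counts gives:
.##.#
..#.#
...#.
.....
.....
.....
which matches the target exactly.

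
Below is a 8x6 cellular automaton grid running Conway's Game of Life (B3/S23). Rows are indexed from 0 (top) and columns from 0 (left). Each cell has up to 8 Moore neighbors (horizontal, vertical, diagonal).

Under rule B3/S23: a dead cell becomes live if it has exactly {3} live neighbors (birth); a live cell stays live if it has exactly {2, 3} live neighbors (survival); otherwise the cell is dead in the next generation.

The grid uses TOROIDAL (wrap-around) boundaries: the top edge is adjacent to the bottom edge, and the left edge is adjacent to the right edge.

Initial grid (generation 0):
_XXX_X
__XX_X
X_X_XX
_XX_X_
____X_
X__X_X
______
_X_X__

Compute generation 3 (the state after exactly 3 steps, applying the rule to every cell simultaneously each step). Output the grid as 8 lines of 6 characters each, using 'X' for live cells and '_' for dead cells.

Simulating step by step:
Generation 0 (given above): 20 live cells
Generation 1: 19 live cells
_X____
______
X_____
XXX_X_
XXX_X_
____XX
X_X_X_
XX_XX_
Generation 2: 15 live cells
XXX___
______
X____X
__X___
__X_X_
__X_X_
X_X___
X__XX_
Generation 3: 17 live cells
(generation 3 grid is the final answer)

Answer: XXXX_X
_____X
______
_X_X_X
_XX___
__X__X
__X_X_
X__X__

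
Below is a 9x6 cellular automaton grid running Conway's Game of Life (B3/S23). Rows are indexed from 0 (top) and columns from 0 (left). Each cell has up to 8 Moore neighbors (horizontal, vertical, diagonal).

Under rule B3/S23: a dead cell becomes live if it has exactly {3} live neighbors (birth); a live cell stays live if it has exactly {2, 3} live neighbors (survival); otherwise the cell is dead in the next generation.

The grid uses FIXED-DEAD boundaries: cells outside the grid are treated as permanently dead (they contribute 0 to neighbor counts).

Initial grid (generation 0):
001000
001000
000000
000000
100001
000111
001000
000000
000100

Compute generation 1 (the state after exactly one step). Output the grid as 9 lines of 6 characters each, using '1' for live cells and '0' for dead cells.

Simulating step by step:
Generation 0 (given above): 9 live cells
Generation 1: 6 live cells
(generation 1 grid is the final answer)

Answer: 000000
000000
000000
000000
000001
000111
000110
000000
000000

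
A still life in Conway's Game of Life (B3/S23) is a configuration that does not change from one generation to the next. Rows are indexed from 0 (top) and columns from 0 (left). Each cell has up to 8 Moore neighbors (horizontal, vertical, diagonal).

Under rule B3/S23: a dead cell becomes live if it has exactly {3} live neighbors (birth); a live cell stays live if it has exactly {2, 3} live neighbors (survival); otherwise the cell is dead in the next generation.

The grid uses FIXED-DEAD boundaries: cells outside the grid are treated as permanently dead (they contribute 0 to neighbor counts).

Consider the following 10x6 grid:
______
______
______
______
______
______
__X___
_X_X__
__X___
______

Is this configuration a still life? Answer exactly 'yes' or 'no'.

Answer: yes

Derivation:
Compute generation 1 and compare to generation 0 (given above):
Generation 1:
______
______
______
______
______
______
__X___
_X_X__
__X___
______
The grids are IDENTICAL -> still life.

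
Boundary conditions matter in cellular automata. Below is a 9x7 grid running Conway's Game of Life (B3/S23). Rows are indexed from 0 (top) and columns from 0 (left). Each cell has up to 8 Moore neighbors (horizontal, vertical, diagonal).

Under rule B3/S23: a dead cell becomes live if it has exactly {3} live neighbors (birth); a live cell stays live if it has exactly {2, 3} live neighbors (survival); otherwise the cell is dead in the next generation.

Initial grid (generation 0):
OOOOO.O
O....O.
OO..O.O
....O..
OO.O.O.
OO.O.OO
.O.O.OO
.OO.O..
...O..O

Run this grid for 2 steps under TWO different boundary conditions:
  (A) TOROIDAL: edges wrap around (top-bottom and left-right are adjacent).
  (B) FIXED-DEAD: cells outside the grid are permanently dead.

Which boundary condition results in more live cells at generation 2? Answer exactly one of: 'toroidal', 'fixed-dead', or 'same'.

Under TOROIDAL boundary, generation 2:
..OO...
....OO.
OOO.OO.
......O
.......
...O...
..OOO..
O....O.
.O..O..
Population = 18

Under FIXED-DEAD boundary, generation 2:
.OOOOO.
.......
.OO.OO.
.......
.O...O.
...O.OO
..OOOO.
....OO.
..OO...
Population = 22

Comparison: toroidal=18, fixed-dead=22 -> fixed-dead

Answer: fixed-dead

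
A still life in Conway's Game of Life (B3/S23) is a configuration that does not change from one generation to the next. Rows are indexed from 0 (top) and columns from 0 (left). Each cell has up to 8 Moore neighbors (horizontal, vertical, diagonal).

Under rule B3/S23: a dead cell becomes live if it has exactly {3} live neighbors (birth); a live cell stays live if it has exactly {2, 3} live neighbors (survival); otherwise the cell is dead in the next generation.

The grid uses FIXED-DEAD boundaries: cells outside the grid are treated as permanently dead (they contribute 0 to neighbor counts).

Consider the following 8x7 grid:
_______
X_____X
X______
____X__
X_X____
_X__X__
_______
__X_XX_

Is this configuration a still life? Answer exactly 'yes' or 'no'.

Answer: no

Derivation:
Compute generation 1 and compare to generation 0 (given above):
Generation 1:
_______
_______
_______
_X_____
_X_X___
_X_____
___XXX_
_______
Cell (1,0) differs: gen0=1 vs gen1=0 -> NOT a still life.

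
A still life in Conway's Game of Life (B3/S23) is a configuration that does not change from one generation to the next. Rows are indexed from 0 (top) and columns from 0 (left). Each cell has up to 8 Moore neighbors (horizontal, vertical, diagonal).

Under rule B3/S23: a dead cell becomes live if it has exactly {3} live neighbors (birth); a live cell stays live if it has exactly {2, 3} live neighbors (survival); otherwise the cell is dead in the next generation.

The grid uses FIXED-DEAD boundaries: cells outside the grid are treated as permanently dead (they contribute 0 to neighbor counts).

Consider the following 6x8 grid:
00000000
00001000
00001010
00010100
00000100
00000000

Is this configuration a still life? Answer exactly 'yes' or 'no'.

Answer: no

Derivation:
Compute generation 1 and compare to generation 0 (given above):
Generation 1:
00000000
00000100
00011000
00000110
00001000
00000000
Cell (1,4) differs: gen0=1 vs gen1=0 -> NOT a still life.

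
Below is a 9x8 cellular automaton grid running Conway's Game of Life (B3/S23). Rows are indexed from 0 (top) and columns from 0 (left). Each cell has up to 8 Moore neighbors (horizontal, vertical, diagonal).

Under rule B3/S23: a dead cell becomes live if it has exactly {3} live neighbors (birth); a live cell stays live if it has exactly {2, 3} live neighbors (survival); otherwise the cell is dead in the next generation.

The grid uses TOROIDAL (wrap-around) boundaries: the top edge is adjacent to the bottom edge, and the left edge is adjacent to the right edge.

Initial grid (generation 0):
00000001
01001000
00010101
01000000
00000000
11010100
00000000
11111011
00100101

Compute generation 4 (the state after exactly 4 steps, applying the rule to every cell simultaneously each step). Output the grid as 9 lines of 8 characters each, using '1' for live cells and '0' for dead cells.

Answer: 01011100
01010111
01010100
00011001
11000000
10000000
00000000
10000011
10000000

Derivation:
Simulating step by step:
Generation 0 (given above): 21 live cells
Generation 1: 24 live cells
10000010
10001010
10101000
00000000
11100000
00000000
00000110
11111111
00101100
Generation 2: 24 live cells
01011010
10010000
01010101
10110000
01000000
01000000
11110000
11100001
00100000
Generation 3: 21 live cells
01011000
11010111
01010001
10011000
11000000
00000000
00010001
00000001
00000001
Generation 4: 22 live cells
(generation 4 grid is the final answer)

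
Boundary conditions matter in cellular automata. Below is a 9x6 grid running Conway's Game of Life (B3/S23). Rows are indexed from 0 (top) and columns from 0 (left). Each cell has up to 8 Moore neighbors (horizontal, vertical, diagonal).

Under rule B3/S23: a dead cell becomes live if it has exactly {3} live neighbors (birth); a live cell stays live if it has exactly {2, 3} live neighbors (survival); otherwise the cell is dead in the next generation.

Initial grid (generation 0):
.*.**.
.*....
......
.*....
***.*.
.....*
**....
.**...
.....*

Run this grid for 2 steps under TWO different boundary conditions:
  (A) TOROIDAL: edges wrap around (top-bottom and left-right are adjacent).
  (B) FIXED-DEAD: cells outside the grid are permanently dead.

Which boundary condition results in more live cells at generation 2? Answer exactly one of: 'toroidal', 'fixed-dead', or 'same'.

Answer: toroidal

Derivation:
Under TOROIDAL boundary, generation 2:
*.*.*.
.*.*..
..*...
..*..*
...*.*
...*.*
*..*..
.....*
*...*.
Population = 17

Under FIXED-DEAD boundary, generation 2:
......
......
..*...
*.*...
*..*..
...*..
*..*..
*.*...
.*....
Population = 11

Comparison: toroidal=17, fixed-dead=11 -> toroidal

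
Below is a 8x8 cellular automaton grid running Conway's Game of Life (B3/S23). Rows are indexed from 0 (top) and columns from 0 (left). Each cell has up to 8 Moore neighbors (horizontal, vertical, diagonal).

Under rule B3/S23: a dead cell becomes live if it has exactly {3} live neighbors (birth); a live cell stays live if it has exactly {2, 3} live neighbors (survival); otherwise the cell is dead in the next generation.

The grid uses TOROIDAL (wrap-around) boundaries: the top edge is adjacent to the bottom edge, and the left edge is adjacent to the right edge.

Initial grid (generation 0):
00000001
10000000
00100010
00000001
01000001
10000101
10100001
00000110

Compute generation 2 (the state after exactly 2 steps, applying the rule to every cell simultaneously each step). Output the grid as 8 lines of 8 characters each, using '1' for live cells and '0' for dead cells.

Answer: 10000010
10000001
00000000
10000010
10000011
10000000
11000001
11000110

Derivation:
Simulating step by step:
Generation 0 (given above): 15 live cells
Generation 1: 13 live cells
00000011
00000001
00000001
10000011
00000001
00000000
11000100
10000010
Generation 2: 17 live cells
(generation 2 grid is the final answer)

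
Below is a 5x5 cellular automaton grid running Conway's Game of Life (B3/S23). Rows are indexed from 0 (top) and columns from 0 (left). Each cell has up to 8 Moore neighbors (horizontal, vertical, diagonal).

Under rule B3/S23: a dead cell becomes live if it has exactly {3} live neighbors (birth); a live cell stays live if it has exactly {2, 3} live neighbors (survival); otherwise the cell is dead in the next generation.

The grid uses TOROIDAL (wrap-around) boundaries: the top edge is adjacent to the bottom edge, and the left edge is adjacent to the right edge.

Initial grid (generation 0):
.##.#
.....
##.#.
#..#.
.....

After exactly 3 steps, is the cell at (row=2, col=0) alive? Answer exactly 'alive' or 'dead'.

Answer: alive

Derivation:
Simulating step by step:
Generation 0 (given above): 8 live cells
Generation 1: 13 live cells
.....
...##
###..
###..
#####
Generation 2: 8 live cells
.#...
#####
.....
.....
...##
Generation 3: 11 live cells
.#...
#####
#####
.....
.....

Cell (2,0) at generation 3: 1 -> alive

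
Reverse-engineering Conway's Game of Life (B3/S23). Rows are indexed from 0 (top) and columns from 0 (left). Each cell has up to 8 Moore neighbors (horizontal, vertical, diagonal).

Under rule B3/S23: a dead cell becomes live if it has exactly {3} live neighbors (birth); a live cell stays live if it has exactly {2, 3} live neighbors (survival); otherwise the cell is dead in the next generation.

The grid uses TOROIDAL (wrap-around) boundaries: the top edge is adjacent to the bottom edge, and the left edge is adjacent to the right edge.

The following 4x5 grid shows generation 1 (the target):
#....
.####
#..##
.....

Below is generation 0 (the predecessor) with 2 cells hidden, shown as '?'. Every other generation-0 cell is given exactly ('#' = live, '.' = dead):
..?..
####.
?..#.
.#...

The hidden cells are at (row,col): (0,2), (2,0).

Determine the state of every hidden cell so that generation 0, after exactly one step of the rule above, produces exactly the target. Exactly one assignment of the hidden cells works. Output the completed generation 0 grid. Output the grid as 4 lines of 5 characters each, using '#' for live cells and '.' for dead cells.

Hidden generation-0 cells (in order): (0,2), (2,0).
A hidden cell only influences target cells in its own 3x3 neighborhood. Try each of the 2^2 = 4 assignments, step the completed generation 0 forward once under B3/S23, and compare with the target:
  (0,2)=. (2,0)=. -> step reproduces the target at every cell -> ACCEPT
  (0,2)=. (2,0)=# -> step gives (1,0)='#' but target has '.' -> reject
  (0,2)=# (2,0)=. -> step gives (0,3)='#' but target has '.' -> reject
  (0,2)=# (2,0)=# -> step gives (0,3)='#' but target has '.' -> reject
Unique solution: (0,2)=dead, (2,0)=dead.
Check: live-neighbor counts of every cell in the completed generation 0:
34422
12323
34523
10211
Applying B3/S23 to generation 0 with these counts gives:
#....
.####
#..##
.....
which matches the target exactly.

Answer: .....
####.
...#.
.#...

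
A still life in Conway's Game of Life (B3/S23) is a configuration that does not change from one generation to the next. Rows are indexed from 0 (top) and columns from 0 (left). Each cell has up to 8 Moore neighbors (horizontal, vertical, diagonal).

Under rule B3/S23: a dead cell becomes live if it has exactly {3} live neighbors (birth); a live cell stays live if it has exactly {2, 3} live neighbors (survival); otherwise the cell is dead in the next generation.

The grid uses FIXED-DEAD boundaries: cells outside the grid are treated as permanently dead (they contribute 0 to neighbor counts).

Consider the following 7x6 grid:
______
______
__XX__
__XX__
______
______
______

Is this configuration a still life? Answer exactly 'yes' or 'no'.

Compute generation 1 and compare to generation 0 (given above):
Generation 1:
______
______
__XX__
__XX__
______
______
______
The grids are IDENTICAL -> still life.

Answer: yes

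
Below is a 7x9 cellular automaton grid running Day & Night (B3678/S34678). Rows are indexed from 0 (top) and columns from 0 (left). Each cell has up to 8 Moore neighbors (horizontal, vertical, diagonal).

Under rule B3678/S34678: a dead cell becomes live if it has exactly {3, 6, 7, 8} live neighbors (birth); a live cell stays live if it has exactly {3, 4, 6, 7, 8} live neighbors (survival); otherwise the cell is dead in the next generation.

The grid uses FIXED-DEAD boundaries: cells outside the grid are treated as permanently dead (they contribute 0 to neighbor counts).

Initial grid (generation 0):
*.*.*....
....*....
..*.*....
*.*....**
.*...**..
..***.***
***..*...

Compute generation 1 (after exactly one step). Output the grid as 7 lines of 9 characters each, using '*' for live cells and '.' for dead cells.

Answer: ...*.....
.*...*...
.*.......
...*.**..
.*..****.
*.***.**.
.**.*.**.

Derivation:
Simulating step by step:
Generation 0 (given above): 23 live cells
Generation 1: 23 live cells
(generation 1 grid is the final answer)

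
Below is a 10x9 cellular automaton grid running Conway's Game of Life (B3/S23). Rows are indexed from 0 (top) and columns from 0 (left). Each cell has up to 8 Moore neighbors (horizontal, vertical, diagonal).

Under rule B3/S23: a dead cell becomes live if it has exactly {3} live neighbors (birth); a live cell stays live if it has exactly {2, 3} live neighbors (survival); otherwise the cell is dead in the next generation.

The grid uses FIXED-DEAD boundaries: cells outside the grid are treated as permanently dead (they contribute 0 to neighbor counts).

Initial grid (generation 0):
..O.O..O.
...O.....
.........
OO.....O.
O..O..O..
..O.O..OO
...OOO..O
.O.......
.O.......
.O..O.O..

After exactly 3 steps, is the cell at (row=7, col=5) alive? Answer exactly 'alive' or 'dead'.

Simulating step by step:
Generation 0 (given above): 23 live cells
Generation 1: 24 live cells
...O.....
...O.....
.........
OO.......
O.OO..O.O
..O...OOO
..OOOO.OO
..O.O....
OOO......
.........
Generation 2: 19 live cells
.........
.........
.........
OOO......
O.OO..O.O
.........
.OO.OO..O
....OO...
.OOO.....
.O.......
Generation 3: 19 live cells
.........
.........
.O.......
O.OO.....
O.OO.....
....OO.O.
...OOO...
.....O...
.OOOO....
.O.......

Cell (7,5) at generation 3: 1 -> alive

Answer: alive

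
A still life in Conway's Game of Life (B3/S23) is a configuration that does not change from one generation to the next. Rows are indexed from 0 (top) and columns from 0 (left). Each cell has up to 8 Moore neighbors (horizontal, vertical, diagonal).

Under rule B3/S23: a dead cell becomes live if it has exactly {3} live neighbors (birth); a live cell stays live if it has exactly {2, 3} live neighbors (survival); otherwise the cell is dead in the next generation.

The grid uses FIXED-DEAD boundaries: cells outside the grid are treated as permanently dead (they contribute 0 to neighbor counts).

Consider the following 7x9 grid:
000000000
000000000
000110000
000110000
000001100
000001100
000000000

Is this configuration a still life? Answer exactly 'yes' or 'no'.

Answer: no

Derivation:
Compute generation 1 and compare to generation 0 (given above):
Generation 1:
000000000
000000000
000110000
000100000
000000100
000001100
000000000
Cell (3,4) differs: gen0=1 vs gen1=0 -> NOT a still life.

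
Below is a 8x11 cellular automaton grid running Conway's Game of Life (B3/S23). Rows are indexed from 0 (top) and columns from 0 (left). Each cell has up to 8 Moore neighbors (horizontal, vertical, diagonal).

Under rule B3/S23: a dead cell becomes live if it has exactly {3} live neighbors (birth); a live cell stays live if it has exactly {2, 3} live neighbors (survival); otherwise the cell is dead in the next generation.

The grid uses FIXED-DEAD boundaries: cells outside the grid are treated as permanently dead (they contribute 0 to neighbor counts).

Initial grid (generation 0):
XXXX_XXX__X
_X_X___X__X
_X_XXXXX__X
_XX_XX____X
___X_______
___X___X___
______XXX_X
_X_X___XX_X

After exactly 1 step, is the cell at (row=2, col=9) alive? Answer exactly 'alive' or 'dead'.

Simulating step by step:
Generation 0 (given above): 36 live cells
Generation 1: 23 live cells
XX_XX_XX___
________XXX
XX_____X_XX
_X_________
___X_______
______XXX__
__X___X____
______X_X__

Cell (2,9) at generation 1: 1 -> alive

Answer: alive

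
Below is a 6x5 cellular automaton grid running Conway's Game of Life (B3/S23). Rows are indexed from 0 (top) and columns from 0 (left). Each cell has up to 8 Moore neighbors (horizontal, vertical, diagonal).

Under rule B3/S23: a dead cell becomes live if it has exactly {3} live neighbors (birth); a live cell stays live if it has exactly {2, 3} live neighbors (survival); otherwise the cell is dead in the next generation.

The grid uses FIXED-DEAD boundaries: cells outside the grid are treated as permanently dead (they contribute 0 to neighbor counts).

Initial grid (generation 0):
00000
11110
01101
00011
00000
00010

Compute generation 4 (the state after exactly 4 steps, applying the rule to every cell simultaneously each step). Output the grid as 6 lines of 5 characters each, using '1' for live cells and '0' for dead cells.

Answer: 01100
01100
00000
00000
00000
00000

Derivation:
Simulating step by step:
Generation 0 (given above): 10 live cells
Generation 1: 11 live cells
01100
10010
10001
00111
00011
00000
Generation 2: 11 live cells
01100
10110
01101
00100
00101
00000
Generation 3: 6 live cells
01110
10000
00000
00100
00010
00000
Generation 4: 4 live cells
(generation 4 grid is the final answer)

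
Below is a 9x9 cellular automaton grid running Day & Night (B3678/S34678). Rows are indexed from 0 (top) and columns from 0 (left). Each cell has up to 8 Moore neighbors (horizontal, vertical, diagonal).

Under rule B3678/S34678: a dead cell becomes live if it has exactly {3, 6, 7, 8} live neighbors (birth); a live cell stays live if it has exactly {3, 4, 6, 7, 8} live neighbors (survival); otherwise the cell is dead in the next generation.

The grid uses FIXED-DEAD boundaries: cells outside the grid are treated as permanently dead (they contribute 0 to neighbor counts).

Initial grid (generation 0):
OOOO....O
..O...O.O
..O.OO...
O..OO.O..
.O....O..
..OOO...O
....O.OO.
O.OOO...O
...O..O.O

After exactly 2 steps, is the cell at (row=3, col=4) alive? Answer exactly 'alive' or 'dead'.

Simulating step by step:
Generation 0 (given above): 32 live cells
Generation 1: 31 live cells
.OO....O.
..O.OO.O.
.O..OOOO.
.OOOO....
.......O.
...O..O..
.O.OO..OO
...OO.O..
..OOO..O.
Generation 2: 28 live cells
...O..O..
..O.OOOOO
.O.O..O..
..OOO..O.
....O....
..O.O...O
...OO.OO.
...O....O
...OOO...

Cell (3,4) at generation 2: 1 -> alive

Answer: alive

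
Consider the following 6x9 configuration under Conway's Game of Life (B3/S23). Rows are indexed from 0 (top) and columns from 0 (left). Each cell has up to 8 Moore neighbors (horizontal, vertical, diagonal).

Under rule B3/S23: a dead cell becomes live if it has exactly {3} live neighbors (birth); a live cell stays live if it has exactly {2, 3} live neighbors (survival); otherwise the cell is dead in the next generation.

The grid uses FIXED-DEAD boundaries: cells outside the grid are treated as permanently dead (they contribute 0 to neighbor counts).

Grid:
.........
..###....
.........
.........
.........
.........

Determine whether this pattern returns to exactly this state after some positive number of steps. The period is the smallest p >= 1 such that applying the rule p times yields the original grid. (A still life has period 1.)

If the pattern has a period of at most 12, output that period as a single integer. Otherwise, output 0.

Simulating and comparing each generation to the original:
Gen 0 (original, given above): 3 live cells
Gen 1: 3 live cells, differs from original
Gen 2: 3 live cells, MATCHES original -> period = 2

Answer: 2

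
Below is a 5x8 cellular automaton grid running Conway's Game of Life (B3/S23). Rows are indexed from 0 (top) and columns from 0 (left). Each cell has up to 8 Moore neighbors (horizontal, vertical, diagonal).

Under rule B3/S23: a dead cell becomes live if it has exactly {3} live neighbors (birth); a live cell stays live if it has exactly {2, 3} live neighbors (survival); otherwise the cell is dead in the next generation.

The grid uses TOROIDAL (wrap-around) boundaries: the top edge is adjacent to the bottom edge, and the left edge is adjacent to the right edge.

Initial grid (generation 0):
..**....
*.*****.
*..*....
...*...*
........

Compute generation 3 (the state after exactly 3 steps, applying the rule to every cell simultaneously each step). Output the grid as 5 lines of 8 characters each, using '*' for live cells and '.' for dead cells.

Simulating step by step:
Generation 0 (given above): 12 live cells
Generation 1: 11 live cells
.**..*..
.....*.*
**...**.
........
..**....
Generation 2: 18 live cells
.****.*.
..*.**.*
*....***
.**.....
.***....
Generation 3: 14 live cells
(generation 3 grid is the final answer)

Answer: *.....*.
..*.....
*.****.*
...*..**
*...*...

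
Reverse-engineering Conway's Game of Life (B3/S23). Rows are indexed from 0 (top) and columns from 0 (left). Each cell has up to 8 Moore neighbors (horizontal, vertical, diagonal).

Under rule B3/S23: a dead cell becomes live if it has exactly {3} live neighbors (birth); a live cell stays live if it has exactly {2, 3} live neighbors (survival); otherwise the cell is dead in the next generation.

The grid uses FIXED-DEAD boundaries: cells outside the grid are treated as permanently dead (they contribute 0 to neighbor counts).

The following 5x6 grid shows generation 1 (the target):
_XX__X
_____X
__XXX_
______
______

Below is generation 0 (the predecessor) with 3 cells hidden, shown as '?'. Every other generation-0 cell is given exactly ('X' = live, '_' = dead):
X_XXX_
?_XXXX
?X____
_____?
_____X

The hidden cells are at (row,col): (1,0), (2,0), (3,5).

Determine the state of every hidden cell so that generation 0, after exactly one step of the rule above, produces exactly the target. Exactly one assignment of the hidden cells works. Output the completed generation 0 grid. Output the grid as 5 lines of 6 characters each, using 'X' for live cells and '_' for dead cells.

Hidden generation-0 cells (in order): (1,0), (2,0), (3,5).
A hidden cell only influences target cells in its own 3x3 neighborhood. Try each of the 2^3 = 8 assignments, step the completed generation 0 forward once under B3/S23, and compare with the target:
  (1,0)=_ (2,0)=_ (3,5)=_ -> step reproduces the target at every cell -> ACCEPT
  (1,0)=_ (2,0)=_ (3,5)=X -> step gives (2,4)='_' but target has 'X' -> reject
  (1,0)=_ (2,0)=X (3,5)=_ -> step gives (1,0)='X' but target has '_' -> reject
  (1,0)=_ (2,0)=X (3,5)=X -> step gives (1,0)='X' but target has '_' -> reject
  (1,0)=X (2,0)=_ (3,5)=_ -> step gives (0,1)='_' but target has 'X' -> reject
  (1,0)=X (2,0)=_ (3,5)=X -> step gives (0,1)='_' but target has 'X' -> reject
  (1,0)=X (2,0)=X (3,5)=_ -> step gives (0,1)='_' but target has 'X' -> reject
  (1,0)=X (2,0)=X (3,5)=X -> step gives (0,1)='_' but target has 'X' -> reject
Unique solution: (1,0)=dead, (2,0)=dead, (3,5)=dead.
Check: live-neighbor counts of every cell in the completed generation 0:
033543
244542
113332
111011
000010
Applying B3/S23 to generation 0 with these counts gives:
_XX__X
_____X
__XXX_
______
______
which matches the target exactly.

Answer: X_XXX_
__XXXX
_X____
______
_____X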